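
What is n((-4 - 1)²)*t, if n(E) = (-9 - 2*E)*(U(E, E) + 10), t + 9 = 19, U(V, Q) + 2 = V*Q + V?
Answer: -388220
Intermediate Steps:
U(V, Q) = -2 + V + Q*V (U(V, Q) = -2 + (V*Q + V) = -2 + (Q*V + V) = -2 + (V + Q*V) = -2 + V + Q*V)
t = 10 (t = -9 + 19 = 10)
n(E) = (-9 - 2*E)*(8 + E + E²) (n(E) = (-9 - 2*E)*((-2 + E + E*E) + 10) = (-9 - 2*E)*((-2 + E + E²) + 10) = (-9 - 2*E)*(8 + E + E²))
n((-4 - 1)²)*t = (-72 - 25*(-4 - 1)² - 11*(-4 - 1)⁴ - 2*(-4 - 1)⁶)*10 = (-72 - 25*(-5)² - 11*((-5)²)² - 2*((-5)²)³)*10 = (-72 - 25*25 - 11*25² - 2*25³)*10 = (-72 - 625 - 11*625 - 2*15625)*10 = (-72 - 625 - 6875 - 31250)*10 = -38822*10 = -388220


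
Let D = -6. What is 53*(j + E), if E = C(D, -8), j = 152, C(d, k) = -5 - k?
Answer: 8215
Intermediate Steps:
E = 3 (E = -5 - 1*(-8) = -5 + 8 = 3)
53*(j + E) = 53*(152 + 3) = 53*155 = 8215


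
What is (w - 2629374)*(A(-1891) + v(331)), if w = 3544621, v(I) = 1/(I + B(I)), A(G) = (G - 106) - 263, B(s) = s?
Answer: -1369318426393/662 ≈ -2.0685e+9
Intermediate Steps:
A(G) = -369 + G (A(G) = (-106 + G) - 263 = -369 + G)
v(I) = 1/(2*I) (v(I) = 1/(I + I) = 1/(2*I))
(w - 2629374)*(A(-1891) + v(331)) = (3544621 - 2629374)*((-369 - 1891) + (1/2)/331) = 915247*(-2260 + (1/2)*(1/331)) = 915247*(-2260 + 1/662) = 915247*(-1496119/662) = -1369318426393/662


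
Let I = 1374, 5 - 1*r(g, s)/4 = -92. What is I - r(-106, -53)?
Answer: 986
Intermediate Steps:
r(g, s) = 388 (r(g, s) = 20 - 4*(-92) = 20 + 368 = 388)
I - r(-106, -53) = 1374 - 1*388 = 1374 - 388 = 986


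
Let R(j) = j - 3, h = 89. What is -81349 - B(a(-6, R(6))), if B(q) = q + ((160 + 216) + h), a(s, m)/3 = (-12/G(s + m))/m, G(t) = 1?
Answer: -81802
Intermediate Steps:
R(j) = -3 + j
a(s, m) = -36/m (a(s, m) = 3*((-12/1)/m) = 3*((-12*1)/m) = 3*(-12/m) = -36/m)
B(q) = 465 + q (B(q) = q + ((160 + 216) + 89) = q + (376 + 89) = q + 465 = 465 + q)
-81349 - B(a(-6, R(6))) = -81349 - (465 - 36/(-3 + 6)) = -81349 - (465 - 36/3) = -81349 - (465 - 36*1/3) = -81349 - (465 - 12) = -81349 - 1*453 = -81349 - 453 = -81802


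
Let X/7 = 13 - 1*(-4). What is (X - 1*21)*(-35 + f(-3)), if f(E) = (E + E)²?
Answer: 98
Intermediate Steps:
X = 119 (X = 7*(13 - 1*(-4)) = 7*(13 + 4) = 7*17 = 119)
f(E) = 4*E² (f(E) = (2*E)² = 4*E²)
(X - 1*21)*(-35 + f(-3)) = (119 - 1*21)*(-35 + 4*(-3)²) = (119 - 21)*(-35 + 4*9) = 98*(-35 + 36) = 98*1 = 98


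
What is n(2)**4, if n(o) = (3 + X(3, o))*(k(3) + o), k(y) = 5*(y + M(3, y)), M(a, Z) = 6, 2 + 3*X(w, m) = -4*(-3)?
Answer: 635924907601/81 ≈ 7.8509e+9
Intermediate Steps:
X(w, m) = 10/3 (X(w, m) = -2/3 + (-4*(-3))/3 = -2/3 + (1/3)*12 = -2/3 + 4 = 10/3)
k(y) = 30 + 5*y (k(y) = 5*(y + 6) = 5*(6 + y) = 30 + 5*y)
n(o) = 285 + 19*o/3 (n(o) = (3 + 10/3)*((30 + 5*3) + o) = 19*((30 + 15) + o)/3 = 19*(45 + o)/3 = 285 + 19*o/3)
n(2)**4 = (285 + (19/3)*2)**4 = (285 + 38/3)**4 = (893/3)**4 = 635924907601/81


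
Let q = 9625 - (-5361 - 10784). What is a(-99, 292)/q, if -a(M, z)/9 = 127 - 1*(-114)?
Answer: -723/8590 ≈ -0.084168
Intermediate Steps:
a(M, z) = -2169 (a(M, z) = -9*(127 - 1*(-114)) = -9*(127 + 114) = -9*241 = -2169)
q = 25770 (q = 9625 - 1*(-16145) = 9625 + 16145 = 25770)
a(-99, 292)/q = -2169/25770 = -2169*1/25770 = -723/8590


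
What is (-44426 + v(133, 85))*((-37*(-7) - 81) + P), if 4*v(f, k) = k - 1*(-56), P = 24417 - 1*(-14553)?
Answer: -1737809081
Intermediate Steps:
P = 38970 (P = 24417 + 14553 = 38970)
v(f, k) = 14 + k/4 (v(f, k) = (k - 1*(-56))/4 = (k + 56)/4 = (56 + k)/4 = 14 + k/4)
(-44426 + v(133, 85))*((-37*(-7) - 81) + P) = (-44426 + (14 + (¼)*85))*((-37*(-7) - 81) + 38970) = (-44426 + (14 + 85/4))*((259 - 81) + 38970) = (-44426 + 141/4)*(178 + 38970) = -177563/4*39148 = -1737809081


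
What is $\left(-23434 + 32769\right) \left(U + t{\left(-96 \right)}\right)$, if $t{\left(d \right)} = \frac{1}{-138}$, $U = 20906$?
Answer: $\frac{26931727045}{138} \approx 1.9516 \cdot 10^{8}$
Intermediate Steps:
$t{\left(d \right)} = - \frac{1}{138}$
$\left(-23434 + 32769\right) \left(U + t{\left(-96 \right)}\right) = \left(-23434 + 32769\right) \left(20906 - \frac{1}{138}\right) = 9335 \cdot \frac{2885027}{138} = \frac{26931727045}{138}$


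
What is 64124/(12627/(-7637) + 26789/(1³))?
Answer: 244857494/102287483 ≈ 2.3938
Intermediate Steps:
64124/(12627/(-7637) + 26789/(1³)) = 64124/(12627*(-1/7637) + 26789/1) = 64124/(-12627/7637 + 26789*1) = 64124/(-12627/7637 + 26789) = 64124/(204574966/7637) = 64124*(7637/204574966) = 244857494/102287483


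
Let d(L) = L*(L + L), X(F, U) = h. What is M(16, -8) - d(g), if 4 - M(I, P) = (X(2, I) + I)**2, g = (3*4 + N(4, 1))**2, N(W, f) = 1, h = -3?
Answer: -57287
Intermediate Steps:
X(F, U) = -3
g = 169 (g = (3*4 + 1)**2 = (12 + 1)**2 = 13**2 = 169)
M(I, P) = 4 - (-3 + I)**2
d(L) = 2*L**2 (d(L) = L*(2*L) = 2*L**2)
M(16, -8) - d(g) = (4 - (-3 + 16)**2) - 2*169**2 = (4 - 1*13**2) - 2*28561 = (4 - 1*169) - 1*57122 = (4 - 169) - 57122 = -165 - 57122 = -57287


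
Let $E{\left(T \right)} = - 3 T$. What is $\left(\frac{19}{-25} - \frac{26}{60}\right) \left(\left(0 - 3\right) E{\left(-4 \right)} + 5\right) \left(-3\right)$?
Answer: $- \frac{5549}{50} \approx -110.98$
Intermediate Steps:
$\left(\frac{19}{-25} - \frac{26}{60}\right) \left(\left(0 - 3\right) E{\left(-4 \right)} + 5\right) \left(-3\right) = \left(\frac{19}{-25} - \frac{26}{60}\right) \left(\left(0 - 3\right) \left(\left(-3\right) \left(-4\right)\right) + 5\right) \left(-3\right) = \left(19 \left(- \frac{1}{25}\right) - \frac{13}{30}\right) \left(\left(-3\right) 12 + 5\right) \left(-3\right) = \left(- \frac{19}{25} - \frac{13}{30}\right) \left(-36 + 5\right) \left(-3\right) = - \frac{179 \left(\left(-31\right) \left(-3\right)\right)}{150} = \left(- \frac{179}{150}\right) 93 = - \frac{5549}{50}$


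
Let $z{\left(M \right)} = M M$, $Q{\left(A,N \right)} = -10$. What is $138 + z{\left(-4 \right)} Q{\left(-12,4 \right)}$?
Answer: $-22$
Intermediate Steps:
$z{\left(M \right)} = M^{2}$
$138 + z{\left(-4 \right)} Q{\left(-12,4 \right)} = 138 + \left(-4\right)^{2} \left(-10\right) = 138 + 16 \left(-10\right) = 138 - 160 = -22$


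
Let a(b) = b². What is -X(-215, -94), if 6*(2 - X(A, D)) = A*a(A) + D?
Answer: -3312827/2 ≈ -1.6564e+6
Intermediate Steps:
X(A, D) = 2 - D/6 - A³/6 (X(A, D) = 2 - (A*A² + D)/6 = 2 - (A³ + D)/6 = 2 - (D + A³)/6 = 2 + (-D/6 - A³/6) = 2 - D/6 - A³/6)
-X(-215, -94) = -(2 - ⅙*(-94) - ⅙*(-215)³) = -(2 + 47/3 - ⅙*(-9938375)) = -(2 + 47/3 + 9938375/6) = -1*3312827/2 = -3312827/2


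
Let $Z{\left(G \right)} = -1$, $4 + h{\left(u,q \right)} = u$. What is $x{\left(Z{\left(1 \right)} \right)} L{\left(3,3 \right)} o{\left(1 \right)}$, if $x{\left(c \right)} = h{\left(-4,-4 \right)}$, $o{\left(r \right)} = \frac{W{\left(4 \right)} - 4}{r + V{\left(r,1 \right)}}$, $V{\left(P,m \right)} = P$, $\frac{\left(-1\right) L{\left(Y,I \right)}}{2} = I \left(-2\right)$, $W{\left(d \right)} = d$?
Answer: $0$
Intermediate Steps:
$h{\left(u,q \right)} = -4 + u$
$L{\left(Y,I \right)} = 4 I$ ($L{\left(Y,I \right)} = - 2 I \left(-2\right) = - 2 \left(- 2 I\right) = 4 I$)
$o{\left(r \right)} = 0$ ($o{\left(r \right)} = \frac{4 - 4}{r + r} = \frac{0}{2 r} = 0 \frac{1}{2 r} = 0$)
$x{\left(c \right)} = -8$ ($x{\left(c \right)} = -4 - 4 = -8$)
$x{\left(Z{\left(1 \right)} \right)} L{\left(3,3 \right)} o{\left(1 \right)} = - 8 \cdot 4 \cdot 3 \cdot 0 = \left(-8\right) 12 \cdot 0 = \left(-96\right) 0 = 0$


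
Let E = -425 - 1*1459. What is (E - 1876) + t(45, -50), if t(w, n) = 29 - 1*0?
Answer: -3731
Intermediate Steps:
E = -1884 (E = -425 - 1459 = -1884)
t(w, n) = 29 (t(w, n) = 29 + 0 = 29)
(E - 1876) + t(45, -50) = (-1884 - 1876) + 29 = -3760 + 29 = -3731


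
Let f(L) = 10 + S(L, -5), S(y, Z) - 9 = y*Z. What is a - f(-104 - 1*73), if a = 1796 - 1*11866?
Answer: -10974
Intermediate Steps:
S(y, Z) = 9 + Z*y (S(y, Z) = 9 + y*Z = 9 + Z*y)
f(L) = 19 - 5*L (f(L) = 10 + (9 - 5*L) = 19 - 5*L)
a = -10070 (a = 1796 - 11866 = -10070)
a - f(-104 - 1*73) = -10070 - (19 - 5*(-104 - 1*73)) = -10070 - (19 - 5*(-104 - 73)) = -10070 - (19 - 5*(-177)) = -10070 - (19 + 885) = -10070 - 1*904 = -10070 - 904 = -10974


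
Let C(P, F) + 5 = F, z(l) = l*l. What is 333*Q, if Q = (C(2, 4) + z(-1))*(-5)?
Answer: 0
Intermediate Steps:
z(l) = l²
C(P, F) = -5 + F
Q = 0 (Q = ((-5 + 4) + (-1)²)*(-5) = (-1 + 1)*(-5) = 0*(-5) = 0)
333*Q = 333*0 = 0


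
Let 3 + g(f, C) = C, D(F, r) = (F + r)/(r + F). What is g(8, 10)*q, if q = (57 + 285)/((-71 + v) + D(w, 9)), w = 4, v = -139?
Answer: -126/11 ≈ -11.455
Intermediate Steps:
D(F, r) = 1 (D(F, r) = (F + r)/(F + r) = 1)
g(f, C) = -3 + C
q = -18/11 (q = (57 + 285)/((-71 - 139) + 1) = 342/(-210 + 1) = 342/(-209) = 342*(-1/209) = -18/11 ≈ -1.6364)
g(8, 10)*q = (-3 + 10)*(-18/11) = 7*(-18/11) = -126/11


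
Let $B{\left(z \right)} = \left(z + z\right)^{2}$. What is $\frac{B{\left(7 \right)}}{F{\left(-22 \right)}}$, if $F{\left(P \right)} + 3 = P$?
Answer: $- \frac{196}{25} \approx -7.84$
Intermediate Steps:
$F{\left(P \right)} = -3 + P$
$B{\left(z \right)} = 4 z^{2}$ ($B{\left(z \right)} = \left(2 z\right)^{2} = 4 z^{2}$)
$\frac{B{\left(7 \right)}}{F{\left(-22 \right)}} = \frac{4 \cdot 7^{2}}{-3 - 22} = \frac{4 \cdot 49}{-25} = 196 \left(- \frac{1}{25}\right) = - \frac{196}{25}$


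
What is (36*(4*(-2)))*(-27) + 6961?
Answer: 14737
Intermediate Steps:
(36*(4*(-2)))*(-27) + 6961 = (36*(-8))*(-27) + 6961 = -288*(-27) + 6961 = 7776 + 6961 = 14737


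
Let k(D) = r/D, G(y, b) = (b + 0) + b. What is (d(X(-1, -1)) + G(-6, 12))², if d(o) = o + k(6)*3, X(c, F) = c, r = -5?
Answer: 1681/4 ≈ 420.25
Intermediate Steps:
G(y, b) = 2*b (G(y, b) = b + b = 2*b)
k(D) = -5/D
d(o) = -5/2 + o (d(o) = o - 5/6*3 = o - 5*⅙*3 = o - ⅚*3 = o - 5/2 = -5/2 + o)
(d(X(-1, -1)) + G(-6, 12))² = ((-5/2 - 1) + 2*12)² = (-7/2 + 24)² = (41/2)² = 1681/4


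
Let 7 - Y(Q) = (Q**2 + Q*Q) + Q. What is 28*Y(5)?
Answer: -1344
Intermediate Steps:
Y(Q) = 7 - Q - 2*Q**2 (Y(Q) = 7 - ((Q**2 + Q*Q) + Q) = 7 - ((Q**2 + Q**2) + Q) = 7 - (2*Q**2 + Q) = 7 - (Q + 2*Q**2) = 7 + (-Q - 2*Q**2) = 7 - Q - 2*Q**2)
28*Y(5) = 28*(7 - 1*5 - 2*5**2) = 28*(7 - 5 - 2*25) = 28*(7 - 5 - 50) = 28*(-48) = -1344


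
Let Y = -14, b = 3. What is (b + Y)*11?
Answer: -121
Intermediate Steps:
(b + Y)*11 = (3 - 14)*11 = -11*11 = -121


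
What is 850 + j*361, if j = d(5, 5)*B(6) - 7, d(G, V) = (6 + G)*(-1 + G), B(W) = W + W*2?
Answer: 284235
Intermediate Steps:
B(W) = 3*W (B(W) = W + 2*W = 3*W)
d(G, V) = (-1 + G)*(6 + G)
j = 785 (j = (-6 + 5² + 5*5)*(3*6) - 7 = (-6 + 25 + 25)*18 - 7 = 44*18 - 7 = 792 - 7 = 785)
850 + j*361 = 850 + 785*361 = 850 + 283385 = 284235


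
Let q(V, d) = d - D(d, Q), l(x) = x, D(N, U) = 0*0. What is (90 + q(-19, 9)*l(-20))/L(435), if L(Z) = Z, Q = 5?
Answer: -6/29 ≈ -0.20690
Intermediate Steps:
D(N, U) = 0
q(V, d) = d (q(V, d) = d - 1*0 = d + 0 = d)
(90 + q(-19, 9)*l(-20))/L(435) = (90 + 9*(-20))/435 = (90 - 180)*(1/435) = -90*1/435 = -6/29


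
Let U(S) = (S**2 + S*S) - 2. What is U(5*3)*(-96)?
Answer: -43008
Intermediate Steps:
U(S) = -2 + 2*S**2 (U(S) = (S**2 + S**2) - 2 = 2*S**2 - 2 = -2 + 2*S**2)
U(5*3)*(-96) = (-2 + 2*(5*3)**2)*(-96) = (-2 + 2*15**2)*(-96) = (-2 + 2*225)*(-96) = (-2 + 450)*(-96) = 448*(-96) = -43008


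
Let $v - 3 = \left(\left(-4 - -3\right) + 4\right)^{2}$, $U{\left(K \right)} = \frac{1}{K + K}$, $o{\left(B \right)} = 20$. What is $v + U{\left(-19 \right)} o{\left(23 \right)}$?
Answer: $\frac{218}{19} \approx 11.474$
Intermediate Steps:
$U{\left(K \right)} = \frac{1}{2 K}$
$v = 12$ ($v = 3 + \left(\left(-4 - -3\right) + 4\right)^{2} = 3 + \left(\left(-4 + 3\right) + 4\right)^{2} = 3 + \left(-1 + 4\right)^{2} = 3 + 3^{2} = 3 + 9 = 12$)
$v + U{\left(-19 \right)} o{\left(23 \right)} = 12 + \frac{1}{2 \left(-19\right)} 20 = 12 + \frac{1}{2} \left(- \frac{1}{19}\right) 20 = 12 - \frac{10}{19} = \frac{218}{19}$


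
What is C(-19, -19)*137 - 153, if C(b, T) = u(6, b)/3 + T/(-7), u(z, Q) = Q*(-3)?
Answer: 19753/7 ≈ 2821.9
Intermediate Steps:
u(z, Q) = -3*Q
C(b, T) = -b - T/7 (C(b, T) = -3*b/3 + T/(-7) = -3*b*(⅓) + T*(-⅐) = -b - T/7)
C(-19, -19)*137 - 153 = (-1*(-19) - ⅐*(-19))*137 - 153 = (19 + 19/7)*137 - 153 = (152/7)*137 - 153 = 20824/7 - 153 = 19753/7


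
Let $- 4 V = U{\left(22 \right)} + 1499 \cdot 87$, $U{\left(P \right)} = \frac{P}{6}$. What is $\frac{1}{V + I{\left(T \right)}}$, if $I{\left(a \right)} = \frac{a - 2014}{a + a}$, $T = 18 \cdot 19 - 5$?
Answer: $- \frac{1011}{32965328} \approx -3.0669 \cdot 10^{-5}$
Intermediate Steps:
$U{\left(P \right)} = \frac{P}{6}$ ($U{\left(P \right)} = P \frac{1}{6} = \frac{P}{6}$)
$T = 337$ ($T = 342 - 5 = 337$)
$I{\left(a \right)} = \frac{-2014 + a}{2 a}$
$V = - \frac{195625}{6}$ ($V = - \frac{\frac{1}{6} \cdot 22 + 1499 \cdot 87}{4} = - \frac{\frac{11}{3} + 130413}{4} = \left(- \frac{1}{4}\right) \frac{391250}{3} = - \frac{195625}{6} \approx -32604.0$)
$\frac{1}{V + I{\left(T \right)}} = \frac{1}{- \frac{195625}{6} + \frac{-2014 + 337}{2 \cdot 337}} = \frac{1}{- \frac{195625}{6} + \frac{1}{2} \cdot \frac{1}{337} \left(-1677\right)} = \frac{1}{- \frac{195625}{6} - \frac{1677}{674}} = \frac{1}{- \frac{32965328}{1011}} = - \frac{1011}{32965328}$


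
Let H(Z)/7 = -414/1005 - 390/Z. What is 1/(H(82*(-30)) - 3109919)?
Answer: -27470/85429523657 ≈ -3.2155e-7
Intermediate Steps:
H(Z) = -966/335 - 2730/Z (H(Z) = 7*(-414/1005 - 390/Z) = 7*(-414*1/1005 - 390/Z) = 7*(-138/335 - 390/Z) = -966/335 - 2730/Z)
1/(H(82*(-30)) - 3109919) = 1/((-966/335 - 2730/(82*(-30))) - 3109919) = 1/((-966/335 - 2730/(-2460)) - 3109919) = 1/((-966/335 - 2730*(-1/2460)) - 3109919) = 1/((-966/335 + 91/82) - 3109919) = 1/(-48727/27470 - 3109919) = 1/(-85429523657/27470) = -27470/85429523657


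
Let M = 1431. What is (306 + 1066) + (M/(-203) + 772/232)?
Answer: 555521/406 ≈ 1368.3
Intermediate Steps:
(306 + 1066) + (M/(-203) + 772/232) = (306 + 1066) + (1431/(-203) + 772/232) = 1372 + (1431*(-1/203) + 772*(1/232)) = 1372 + (-1431/203 + 193/58) = 1372 - 1511/406 = 555521/406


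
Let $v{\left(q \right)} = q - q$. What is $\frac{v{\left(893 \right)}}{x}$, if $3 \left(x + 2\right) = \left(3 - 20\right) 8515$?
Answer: $0$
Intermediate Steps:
$v{\left(q \right)} = 0$
$x = - \frac{144761}{3}$ ($x = -2 + \frac{\left(3 - 20\right) 8515}{3} = -2 + \frac{\left(-17\right) 8515}{3} = -2 + \frac{1}{3} \left(-144755\right) = -2 - \frac{144755}{3} = - \frac{144761}{3} \approx -48254.0$)
$\frac{v{\left(893 \right)}}{x} = \frac{0}{- \frac{144761}{3}} = 0 \left(- \frac{3}{144761}\right) = 0$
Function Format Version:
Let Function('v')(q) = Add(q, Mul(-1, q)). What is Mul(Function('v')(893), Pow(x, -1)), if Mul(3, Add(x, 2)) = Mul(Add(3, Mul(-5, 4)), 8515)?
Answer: 0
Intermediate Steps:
Function('v')(q) = 0
x = Rational(-144761, 3) (x = Add(-2, Mul(Rational(1, 3), Mul(Add(3, Mul(-5, 4)), 8515))) = Add(-2, Mul(Rational(1, 3), Mul(Add(3, -20), 8515))) = Add(-2, Mul(Rational(1, 3), Mul(-17, 8515))) = Add(-2, Mul(Rational(1, 3), -144755)) = Add(-2, Rational(-144755, 3)) = Rational(-144761, 3) ≈ -48254.)
Mul(Function('v')(893), Pow(x, -1)) = Mul(0, Pow(Rational(-144761, 3), -1)) = Mul(0, Rational(-3, 144761)) = 0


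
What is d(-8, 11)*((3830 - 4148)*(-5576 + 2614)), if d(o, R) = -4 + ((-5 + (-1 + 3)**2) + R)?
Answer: 5651496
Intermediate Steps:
d(o, R) = -5 + R (d(o, R) = -4 + ((-5 + 2**2) + R) = -4 + ((-5 + 4) + R) = -4 + (-1 + R) = -5 + R)
d(-8, 11)*((3830 - 4148)*(-5576 + 2614)) = (-5 + 11)*((3830 - 4148)*(-5576 + 2614)) = 6*(-318*(-2962)) = 6*941916 = 5651496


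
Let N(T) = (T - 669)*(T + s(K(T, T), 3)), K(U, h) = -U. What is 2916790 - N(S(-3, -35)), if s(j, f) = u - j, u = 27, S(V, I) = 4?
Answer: 2940065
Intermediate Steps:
s(j, f) = 27 - j
N(T) = (-669 + T)*(27 + 2*T) (N(T) = (T - 669)*(T + (27 - (-1)*T)) = (-669 + T)*(T + (27 + T)) = (-669 + T)*(27 + 2*T))
2916790 - N(S(-3, -35)) = 2916790 - (-18063 - 1311*4 + 2*4²) = 2916790 - (-18063 - 5244 + 2*16) = 2916790 - (-18063 - 5244 + 32) = 2916790 - 1*(-23275) = 2916790 + 23275 = 2940065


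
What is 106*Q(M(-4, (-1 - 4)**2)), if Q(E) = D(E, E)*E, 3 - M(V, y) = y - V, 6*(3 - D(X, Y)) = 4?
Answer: -19292/3 ≈ -6430.7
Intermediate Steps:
D(X, Y) = 7/3 (D(X, Y) = 3 - 1/6*4 = 3 - 2/3 = 7/3)
M(V, y) = 3 + V - y (M(V, y) = 3 - (y - V) = 3 + (V - y) = 3 + V - y)
Q(E) = 7*E/3
106*Q(M(-4, (-1 - 4)**2)) = 106*(7*(3 - 4 - (-1 - 4)**2)/3) = 106*(7*(3 - 4 - 1*(-5)**2)/3) = 106*(7*(3 - 4 - 1*25)/3) = 106*(7*(3 - 4 - 25)/3) = 106*((7/3)*(-26)) = 106*(-182/3) = -19292/3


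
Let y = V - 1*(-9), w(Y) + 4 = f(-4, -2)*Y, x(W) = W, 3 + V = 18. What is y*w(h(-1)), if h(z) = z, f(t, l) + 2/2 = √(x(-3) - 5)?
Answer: -72 - 48*I*√2 ≈ -72.0 - 67.882*I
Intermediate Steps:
V = 15 (V = -3 + 18 = 15)
f(t, l) = -1 + 2*I*√2 (f(t, l) = -1 + √(-3 - 5) = -1 + √(-8) = -1 + 2*I*√2)
w(Y) = -4 + Y*(-1 + 2*I*√2) (w(Y) = -4 + (-1 + 2*I*√2)*Y = -4 + Y*(-1 + 2*I*√2))
y = 24 (y = 15 - 1*(-9) = 15 + 9 = 24)
y*w(h(-1)) = 24*(-4 - 1*(-1) + 2*I*(-1)*√2) = 24*(-4 + 1 - 2*I*√2) = 24*(-3 - 2*I*√2) = -72 - 48*I*√2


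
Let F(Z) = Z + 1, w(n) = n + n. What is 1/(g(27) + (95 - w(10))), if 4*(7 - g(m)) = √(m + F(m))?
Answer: 1312/107529 + 4*√55/107529 ≈ 0.012477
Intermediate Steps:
w(n) = 2*n
F(Z) = 1 + Z
g(m) = 7 - √(1 + 2*m)/4 (g(m) = 7 - √(m + (1 + m))/4 = 7 - √(1 + 2*m)/4)
1/(g(27) + (95 - w(10))) = 1/((7 - √(1 + 2*27)/4) + (95 - 2*10)) = 1/((7 - √(1 + 54)/4) + (95 - 1*20)) = 1/((7 - √55/4) + (95 - 20)) = 1/((7 - √55/4) + 75) = 1/(82 - √55/4)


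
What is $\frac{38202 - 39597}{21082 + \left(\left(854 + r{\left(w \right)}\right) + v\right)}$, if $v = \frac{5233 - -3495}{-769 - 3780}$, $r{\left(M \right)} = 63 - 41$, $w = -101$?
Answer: $- \frac{2115285}{33292738} \approx -0.063536$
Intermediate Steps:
$r{\left(M \right)} = 22$
$v = - \frac{8728}{4549}$ ($v = \frac{5233 + 3495}{-4549} = 8728 \left(- \frac{1}{4549}\right) = - \frac{8728}{4549} \approx -1.9187$)
$\frac{38202 - 39597}{21082 + \left(\left(854 + r{\left(w \right)}\right) + v\right)} = \frac{38202 - 39597}{21082 + \left(\left(854 + 22\right) - \frac{8728}{4549}\right)} = - \frac{1395}{21082 + \left(876 - \frac{8728}{4549}\right)} = - \frac{1395}{21082 + \frac{3976196}{4549}} = - \frac{1395}{\frac{99878214}{4549}} = \left(-1395\right) \frac{4549}{99878214} = - \frac{2115285}{33292738}$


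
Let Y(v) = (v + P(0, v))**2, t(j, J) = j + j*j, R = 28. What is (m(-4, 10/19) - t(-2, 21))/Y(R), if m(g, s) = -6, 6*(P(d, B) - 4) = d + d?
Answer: -1/128 ≈ -0.0078125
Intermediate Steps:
P(d, B) = 4 + d/3 (P(d, B) = 4 + (d + d)/6 = 4 + (2*d)/6 = 4 + d/3)
t(j, J) = j + j**2
Y(v) = (4 + v)**2 (Y(v) = (v + (4 + (1/3)*0))**2 = (v + (4 + 0))**2 = (v + 4)**2 = (4 + v)**2)
(m(-4, 10/19) - t(-2, 21))/Y(R) = (-6 - (-2)*(1 - 2))/((4 + 28)**2) = (-6 - (-2)*(-1))/(32**2) = (-6 - 1*2)/1024 = (-6 - 2)*(1/1024) = -8*1/1024 = -1/128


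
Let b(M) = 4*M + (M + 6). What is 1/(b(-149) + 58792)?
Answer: 1/58053 ≈ 1.7226e-5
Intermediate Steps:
b(M) = 6 + 5*M (b(M) = 4*M + (6 + M) = 6 + 5*M)
1/(b(-149) + 58792) = 1/((6 + 5*(-149)) + 58792) = 1/((6 - 745) + 58792) = 1/(-739 + 58792) = 1/58053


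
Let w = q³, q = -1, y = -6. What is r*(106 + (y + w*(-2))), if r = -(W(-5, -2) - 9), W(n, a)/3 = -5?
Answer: 2448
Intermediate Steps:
w = -1 (w = (-1)³ = -1)
W(n, a) = -15 (W(n, a) = 3*(-5) = -15)
r = 24 (r = -(-15 - 9) = -1*(-24) = 24)
r*(106 + (y + w*(-2))) = 24*(106 + (-6 - 1*(-2))) = 24*(106 + (-6 + 2)) = 24*(106 - 4) = 24*102 = 2448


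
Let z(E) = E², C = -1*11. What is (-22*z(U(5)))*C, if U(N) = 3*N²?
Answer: 1361250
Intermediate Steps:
C = -11
(-22*z(U(5)))*C = -22*(3*5²)²*(-11) = -22*(3*25)²*(-11) = -22*75²*(-11) = -22*5625*(-11) = -123750*(-11) = 1361250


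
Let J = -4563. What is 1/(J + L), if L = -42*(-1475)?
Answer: 1/57387 ≈ 1.7426e-5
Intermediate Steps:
L = 61950
1/(J + L) = 1/(-4563 + 61950) = 1/57387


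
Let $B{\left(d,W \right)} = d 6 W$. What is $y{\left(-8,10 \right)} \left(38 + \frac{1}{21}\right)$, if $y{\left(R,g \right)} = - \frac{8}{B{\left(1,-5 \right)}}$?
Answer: $\frac{3196}{315} \approx 10.146$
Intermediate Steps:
$B{\left(d,W \right)} = 6 W d$ ($B{\left(d,W \right)} = 6 d W = 6 W d$)
$y{\left(R,g \right)} = \frac{4}{15}$ ($y{\left(R,g \right)} = - \frac{8}{6 \left(-5\right) 1} = - \frac{8}{-30} = \left(-8\right) \left(- \frac{1}{30}\right) = \frac{4}{15}$)
$y{\left(-8,10 \right)} \left(38 + \frac{1}{21}\right) = \frac{4 \left(38 + \frac{1}{21}\right)}{15} = \frac{4}{15} \cdot \frac{799}{21} = \frac{3196}{315}$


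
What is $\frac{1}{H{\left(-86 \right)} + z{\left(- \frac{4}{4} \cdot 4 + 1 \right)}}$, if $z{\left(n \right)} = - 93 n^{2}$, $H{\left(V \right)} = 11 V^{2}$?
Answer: $\frac{1}{80519} \approx 1.2419 \cdot 10^{-5}$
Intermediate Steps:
$\frac{1}{H{\left(-86 \right)} + z{\left(- \frac{4}{4} \cdot 4 + 1 \right)}} = \frac{1}{11 \left(-86\right)^{2} - 93 \left(- \frac{4}{4} \cdot 4 + 1\right)^{2}} = \frac{1}{11 \cdot 7396 - 93 \left(\left(-4\right) \frac{1}{4} \cdot 4 + 1\right)^{2}} = \frac{1}{81356 - 93 \left(\left(-1\right) 4 + 1\right)^{2}} = \frac{1}{81356 - 93 \left(-4 + 1\right)^{2}} = \frac{1}{81356 - 93 \left(-3\right)^{2}} = \frac{1}{81356 - 837} = \frac{1}{80519}$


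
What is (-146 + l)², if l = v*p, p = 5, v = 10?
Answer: 9216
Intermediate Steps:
l = 50 (l = 10*5 = 50)
(-146 + l)² = (-146 + 50)² = (-96)² = 9216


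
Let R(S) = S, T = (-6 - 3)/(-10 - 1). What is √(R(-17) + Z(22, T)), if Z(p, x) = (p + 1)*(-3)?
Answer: I*√86 ≈ 9.2736*I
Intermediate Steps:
T = 9/11 (T = -9/(-11) = -9*(-1/11) = 9/11 ≈ 0.81818)
Z(p, x) = -3 - 3*p (Z(p, x) = (1 + p)*(-3) = -3 - 3*p)
√(R(-17) + Z(22, T)) = √(-17 + (-3 - 3*22)) = √(-17 + (-3 - 66)) = √(-17 - 69) = √(-86) = I*√86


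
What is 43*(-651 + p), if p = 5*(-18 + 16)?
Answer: -28423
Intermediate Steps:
p = -10 (p = 5*(-2) = -10)
43*(-651 + p) = 43*(-651 - 10) = 43*(-661) = -28423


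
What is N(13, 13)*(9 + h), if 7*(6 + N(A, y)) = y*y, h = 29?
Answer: 4826/7 ≈ 689.43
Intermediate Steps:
N(A, y) = -6 + y²/7 (N(A, y) = -6 + (y*y)/7 = -6 + y²/7)
N(13, 13)*(9 + h) = (-6 + (⅐)*13²)*(9 + 29) = (-6 + (⅐)*169)*38 = (-6 + 169/7)*38 = (127/7)*38 = 4826/7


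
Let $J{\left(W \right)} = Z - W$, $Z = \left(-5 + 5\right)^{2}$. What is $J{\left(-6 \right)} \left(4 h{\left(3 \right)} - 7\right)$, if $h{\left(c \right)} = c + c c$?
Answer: $246$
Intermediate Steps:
$h{\left(c \right)} = c + c^{2}$
$Z = 0$ ($Z = 0^{2} = 0$)
$J{\left(W \right)} = - W$ ($J{\left(W \right)} = 0 - W = - W$)
$J{\left(-6 \right)} \left(4 h{\left(3 \right)} - 7\right) = \left(-1\right) \left(-6\right) \left(4 \cdot 3 \left(1 + 3\right) - 7\right) = 6 \left(4 \cdot 3 \cdot 4 - 7\right) = 6 \left(4 \cdot 12 - 7\right) = 6 \left(48 - 7\right) = 6 \cdot 41 = 246$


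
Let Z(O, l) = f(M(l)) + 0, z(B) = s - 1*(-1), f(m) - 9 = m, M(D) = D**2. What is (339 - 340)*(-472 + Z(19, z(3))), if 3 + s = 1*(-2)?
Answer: 447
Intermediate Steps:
f(m) = 9 + m
s = -5 (s = -3 + 1*(-2) = -3 - 2 = -5)
z(B) = -4 (z(B) = -5 - 1*(-1) = -5 + 1 = -4)
Z(O, l) = 9 + l**2 (Z(O, l) = (9 + l**2) + 0 = 9 + l**2)
(339 - 340)*(-472 + Z(19, z(3))) = (339 - 340)*(-472 + (9 + (-4)**2)) = -(-472 + (9 + 16)) = -(-472 + 25) = -1*(-447) = 447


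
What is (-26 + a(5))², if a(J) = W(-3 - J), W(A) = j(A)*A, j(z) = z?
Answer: 1444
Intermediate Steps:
W(A) = A² (W(A) = A*A = A²)
a(J) = (-3 - J)²
(-26 + a(5))² = (-26 + (3 + 5)²)² = (-26 + 8²)² = (-26 + 64)² = 38² = 1444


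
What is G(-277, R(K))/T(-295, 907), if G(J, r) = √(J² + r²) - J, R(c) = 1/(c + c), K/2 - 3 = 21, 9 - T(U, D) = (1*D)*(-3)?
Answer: 277/2730 + √707134465/262080 ≈ 0.20293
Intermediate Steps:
T(U, D) = 9 + 3*D (T(U, D) = 9 - 1*D*(-3) = 9 - D*(-3) = 9 - (-3)*D = 9 + 3*D)
K = 48 (K = 6 + 2*21 = 6 + 42 = 48)
R(c) = 1/(2*c)
G(-277, R(K))/T(-295, 907) = (√((-277)² + ((½)/48)²) - 1*(-277))/(9 + 3*907) = (√(76729 + ((½)*(1/48))²) + 277)/(9 + 2721) = (√(76729 + (1/96)²) + 277)/2730 = (√(76729 + 1/9216) + 277)*(1/2730) = (√(707134465/9216) + 277)*(1/2730) = (√707134465/96 + 277)*(1/2730) = (277 + √707134465/96)*(1/2730) = 277/2730 + √707134465/262080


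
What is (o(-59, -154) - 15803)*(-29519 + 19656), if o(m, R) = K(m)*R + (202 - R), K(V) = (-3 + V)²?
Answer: 5991013049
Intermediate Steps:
o(m, R) = 202 - R + R*(-3 + m)² (o(m, R) = (-3 + m)²*R + (202 - R) = R*(-3 + m)² + (202 - R) = 202 - R + R*(-3 + m)²)
(o(-59, -154) - 15803)*(-29519 + 19656) = ((202 - 1*(-154) - 154*(-3 - 59)²) - 15803)*(-29519 + 19656) = ((202 + 154 - 154*(-62)²) - 15803)*(-9863) = ((202 + 154 - 154*3844) - 15803)*(-9863) = ((202 + 154 - 591976) - 15803)*(-9863) = (-591620 - 15803)*(-9863) = -607423*(-9863) = 5991013049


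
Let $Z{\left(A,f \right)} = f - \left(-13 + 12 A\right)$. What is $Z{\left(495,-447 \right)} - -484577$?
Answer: $478203$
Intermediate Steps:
$Z{\left(A,f \right)} = 13 + f - 12 A$ ($Z{\left(A,f \right)} = f - \left(-13 + 12 A\right) = 13 + f - 12 A$)
$Z{\left(495,-447 \right)} - -484577 = \left(13 - 447 - 5940\right) - -484577 = \left(13 - 447 - 5940\right) + 484577 = -6374 + 484577 = 478203$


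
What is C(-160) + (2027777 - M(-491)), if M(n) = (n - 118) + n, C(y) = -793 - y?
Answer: 2028244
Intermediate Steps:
M(n) = -118 + 2*n (M(n) = (-118 + n) + n = -118 + 2*n)
C(-160) + (2027777 - M(-491)) = (-793 - 1*(-160)) + (2027777 - (-118 + 2*(-491))) = (-793 + 160) + (2027777 - (-118 - 982)) = -633 + (2027777 - 1*(-1100)) = -633 + (2027777 + 1100) = -633 + 2028877 = 2028244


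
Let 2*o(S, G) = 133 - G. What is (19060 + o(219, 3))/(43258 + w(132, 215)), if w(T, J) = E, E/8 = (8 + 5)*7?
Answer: 6375/14662 ≈ 0.43480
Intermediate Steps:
o(S, G) = 133/2 - G/2 (o(S, G) = (133 - G)/2 = 133/2 - G/2)
E = 728 (E = 8*((8 + 5)*7) = 8*(13*7) = 8*91 = 728)
w(T, J) = 728
(19060 + o(219, 3))/(43258 + w(132, 215)) = (19060 + (133/2 - 1/2*3))/(43258 + 728) = (19060 + (133/2 - 3/2))/43986 = (19060 + 65)*(1/43986) = 19125*(1/43986) = 6375/14662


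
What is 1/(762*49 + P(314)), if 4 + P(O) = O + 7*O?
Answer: 1/39846 ≈ 2.5097e-5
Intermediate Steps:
P(O) = -4 + 8*O (P(O) = -4 + (O + 7*O) = -4 + 8*O)
1/(762*49 + P(314)) = 1/(762*49 + (-4 + 8*314)) = 1/(37338 + (-4 + 2512)) = 1/(37338 + 2508) = 1/39846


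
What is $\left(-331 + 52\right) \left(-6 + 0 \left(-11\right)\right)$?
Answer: $1674$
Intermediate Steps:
$\left(-331 + 52\right) \left(-6 + 0 \left(-11\right)\right) = - 279 \left(-6 + 0\right) = \left(-279\right) \left(-6\right) = 1674$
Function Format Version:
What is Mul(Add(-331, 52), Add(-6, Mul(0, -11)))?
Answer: 1674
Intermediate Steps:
Mul(Add(-331, 52), Add(-6, Mul(0, -11))) = Mul(-279, Add(-6, 0)) = Mul(-279, -6) = 1674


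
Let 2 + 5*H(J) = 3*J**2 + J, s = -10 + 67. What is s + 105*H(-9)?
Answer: 4929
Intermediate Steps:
s = 57
H(J) = -2/5 + J/5 + 3*J**2/5 (H(J) = -2/5 + (3*J**2 + J)/5 = -2/5 + (J + 3*J**2)/5 = -2/5 + (J/5 + 3*J**2/5) = -2/5 + J/5 + 3*J**2/5)
s + 105*H(-9) = 57 + 105*(-2/5 + (1/5)*(-9) + (3/5)*(-9)**2) = 57 + 105*(-2/5 - 9/5 + (3/5)*81) = 57 + 105*(-2/5 - 9/5 + 243/5) = 57 + 105*(232/5) = 57 + 4872 = 4929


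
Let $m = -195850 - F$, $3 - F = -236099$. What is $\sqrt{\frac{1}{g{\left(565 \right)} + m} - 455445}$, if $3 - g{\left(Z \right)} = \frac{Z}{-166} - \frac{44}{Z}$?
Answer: $\frac{i \sqrt{747492699406193238027409635}}{40512170181} \approx 674.87 i$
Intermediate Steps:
$F = 236102$ ($F = 3 - -236099 = 3 + 236099 = 236102$)
$g{\left(Z \right)} = 3 + \frac{44}{Z} + \frac{Z}{166}$ ($g{\left(Z \right)} = 3 - \left(\frac{Z}{-166} - \frac{44}{Z}\right) = 3 - \left(Z \left(- \frac{1}{166}\right) - \frac{44}{Z}\right) = 3 - \left(- \frac{Z}{166} - \frac{44}{Z}\right) = 3 - \left(- \frac{44}{Z} - \frac{Z}{166}\right) = 3 + \left(\frac{44}{Z} + \frac{Z}{166}\right) = 3 + \frac{44}{Z} + \frac{Z}{166}$)
$m = -431952$ ($m = -195850 - 236102 = -431952$)
$\sqrt{\frac{1}{g{\left(565 \right)} + m} - 455445} = \sqrt{\frac{1}{\left(3 + \frac{44}{565} + \frac{1}{166} \cdot 565\right) - 431952} - 455445} = \sqrt{\frac{1}{\left(3 + 44 \cdot \frac{1}{565} + \frac{565}{166}\right) - 431952} - 455445} = \sqrt{\frac{1}{\left(3 + \frac{44}{565} + \frac{565}{166}\right) - 431952} - 455445} = \sqrt{\frac{1}{\frac{607899}{93790} - 431952} - 455445} = \sqrt{\frac{1}{- \frac{40512170181}{93790}} - 455445} = \sqrt{- \frac{93790}{40512170181} - 455445} = \sqrt{- \frac{18451065348179335}{40512170181}} = \frac{i \sqrt{747492699406193238027409635}}{40512170181}$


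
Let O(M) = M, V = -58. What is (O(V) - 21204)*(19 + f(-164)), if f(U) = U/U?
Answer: -425240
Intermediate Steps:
f(U) = 1
(O(V) - 21204)*(19 + f(-164)) = (-58 - 21204)*(19 + 1) = -21262*20 = -425240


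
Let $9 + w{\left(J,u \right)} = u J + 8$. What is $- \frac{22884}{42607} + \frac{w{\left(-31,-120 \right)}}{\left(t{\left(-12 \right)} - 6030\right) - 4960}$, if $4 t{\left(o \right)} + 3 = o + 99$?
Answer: $- \frac{409470029}{467356183} \approx -0.87614$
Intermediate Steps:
$t{\left(o \right)} = 24 + \frac{o}{4}$ ($t{\left(o \right)} = - \frac{3}{4} + \frac{o + 99}{4} = - \frac{3}{4} + \frac{99 + o}{4} = - \frac{3}{4} + \left(\frac{99}{4} + \frac{o}{4}\right) = 24 + \frac{o}{4}$)
$w{\left(J,u \right)} = -1 + J u$ ($w{\left(J,u \right)} = -9 + \left(u J + 8\right) = -9 + \left(J u + 8\right) = -9 + \left(8 + J u\right) = -1 + J u$)
$- \frac{22884}{42607} + \frac{w{\left(-31,-120 \right)}}{\left(t{\left(-12 \right)} - 6030\right) - 4960} = - \frac{22884}{42607} + \frac{-1 - -3720}{\left(\left(24 + \frac{1}{4} \left(-12\right)\right) - 6030\right) - 4960} = \left(-22884\right) \frac{1}{42607} + \frac{-1 + 3720}{\left(\left(24 - 3\right) - 6030\right) - 4960} = - \frac{22884}{42607} + \frac{3719}{\left(21 - 6030\right) - 4960} = - \frac{22884}{42607} + \frac{3719}{-6009 - 4960} = - \frac{22884}{42607} + \frac{3719}{-10969} = - \frac{22884}{42607} + 3719 \left(- \frac{1}{10969}\right) = - \frac{22884}{42607} - \frac{3719}{10969} = - \frac{409470029}{467356183}$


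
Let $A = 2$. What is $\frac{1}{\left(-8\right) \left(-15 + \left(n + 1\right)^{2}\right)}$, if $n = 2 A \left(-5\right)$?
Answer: $- \frac{1}{2768} \approx -0.00036127$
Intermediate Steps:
$n = -20$ ($n = 2 \cdot 2 \left(-5\right) = 4 \left(-5\right) = -20$)
$\frac{1}{\left(-8\right) \left(-15 + \left(n + 1\right)^{2}\right)} = \frac{1}{\left(-8\right) \left(-15 + \left(-20 + 1\right)^{2}\right)} = \frac{1}{\left(-8\right) \left(-15 + \left(-19\right)^{2}\right)} = \frac{1}{\left(-8\right) \left(-15 + 361\right)} = \frac{1}{\left(-8\right) 346} = \frac{1}{-2768} = - \frac{1}{2768}$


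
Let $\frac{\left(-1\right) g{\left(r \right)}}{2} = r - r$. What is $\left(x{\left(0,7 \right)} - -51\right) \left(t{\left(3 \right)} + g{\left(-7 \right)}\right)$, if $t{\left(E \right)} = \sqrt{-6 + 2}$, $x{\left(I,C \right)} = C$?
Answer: $116 i \approx 116.0 i$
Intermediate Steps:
$g{\left(r \right)} = 0$ ($g{\left(r \right)} = - 2 \left(r - r\right) = \left(-2\right) 0 = 0$)
$t{\left(E \right)} = 2 i$ ($t{\left(E \right)} = \sqrt{-4} = 2 i$)
$\left(x{\left(0,7 \right)} - -51\right) \left(t{\left(3 \right)} + g{\left(-7 \right)}\right) = \left(7 - -51\right) \left(2 i + 0\right) = \left(7 + 51\right) 2 i = 58 \cdot 2 i = 116 i$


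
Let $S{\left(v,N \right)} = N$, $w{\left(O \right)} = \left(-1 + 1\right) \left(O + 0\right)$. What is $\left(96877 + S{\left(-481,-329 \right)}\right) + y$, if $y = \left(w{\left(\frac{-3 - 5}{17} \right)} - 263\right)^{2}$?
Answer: $165717$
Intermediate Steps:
$w{\left(O \right)} = 0$ ($w{\left(O \right)} = 0 O = 0$)
$y = 69169$ ($y = \left(0 - 263\right)^{2} = \left(-263\right)^{2} = 69169$)
$\left(96877 + S{\left(-481,-329 \right)}\right) + y = \left(96877 - 329\right) + 69169 = 96548 + 69169 = 165717$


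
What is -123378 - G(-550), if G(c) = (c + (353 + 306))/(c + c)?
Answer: -135715691/1100 ≈ -1.2338e+5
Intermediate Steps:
G(c) = (659 + c)/(2*c) (G(c) = (c + 659)/((2*c)) = (659 + c)*(1/(2*c)) = (659 + c)/(2*c))
-123378 - G(-550) = -123378 - (659 - 550)/(2*(-550)) = -123378 - (-1)*109/(2*550) = -123378 - 1*(-109/1100) = -123378 + 109/1100 = -135715691/1100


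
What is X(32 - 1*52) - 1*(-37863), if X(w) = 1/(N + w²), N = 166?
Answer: 21430459/566 ≈ 37863.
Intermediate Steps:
X(w) = 1/(166 + w²)
X(32 - 1*52) - 1*(-37863) = 1/(166 + (32 - 1*52)²) - 1*(-37863) = 1/(166 + (32 - 52)²) + 37863 = 1/(166 + (-20)²) + 37863 = 1/(166 + 400) + 37863 = 1/566 + 37863 = 21430459/566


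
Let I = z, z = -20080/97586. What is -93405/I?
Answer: 911502033/2008 ≈ 4.5394e+5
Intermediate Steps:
z = -10040/48793 (z = -20080*1/97586 = -10040/48793 ≈ -0.20577)
I = -10040/48793 ≈ -0.20577
-93405/I = -93405/(-10040/48793) = -93405*(-48793/10040) = 911502033/2008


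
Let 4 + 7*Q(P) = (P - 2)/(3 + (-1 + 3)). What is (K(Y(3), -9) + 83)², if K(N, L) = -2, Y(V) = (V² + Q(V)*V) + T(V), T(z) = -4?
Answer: 6561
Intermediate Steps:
Q(P) = -22/35 + P/35 (Q(P) = -4/7 + ((P - 2)/(3 + (-1 + 3)))/7 = -4/7 + ((-2 + P)/(3 + 2))/7 = -4/7 + ((-2 + P)/5)/7 = -4/7 + ((-2 + P)*(⅕))/7 = -4/7 + (-⅖ + P/5)/7 = -4/7 + (-2/35 + P/35) = -22/35 + P/35)
Y(V) = -4 + V² + V*(-22/35 + V/35) (Y(V) = (V² + (-22/35 + V/35)*V) - 4 = (V² + V*(-22/35 + V/35)) - 4 = -4 + V² + V*(-22/35 + V/35))
(K(Y(3), -9) + 83)² = (-2 + 83)² = 81² = 6561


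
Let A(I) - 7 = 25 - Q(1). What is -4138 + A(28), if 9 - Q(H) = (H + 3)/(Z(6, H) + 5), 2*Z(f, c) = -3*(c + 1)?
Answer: -4113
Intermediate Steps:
Z(f, c) = -3/2 - 3*c/2 (Z(f, c) = (-3*(c + 1))/2 = (-3*(1 + c))/2 = (-3 - 3*c)/2 = -3/2 - 3*c/2)
Q(H) = 9 - (3 + H)/(7/2 - 3*H/2) (Q(H) = 9 - (H + 3)/((-3/2 - 3*H/2) + 5) = 9 - (3 + H)/(7/2 - 3*H/2))
A(I) = 25 (A(I) = 7 + (25 - (-57 + 29*1)/(-7 + 3*1)) = 7 + (25 - (-57 + 29)/(-7 + 3)) = 7 + (25 - (-28)/(-4)) = 7 + (25 - (-1)*(-28)/4) = 7 + (25 - 1*7) = 7 + (25 - 7) = 7 + 18 = 25)
-4138 + A(28) = -4138 + 25 = -4113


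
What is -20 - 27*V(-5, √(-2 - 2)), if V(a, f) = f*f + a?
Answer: 223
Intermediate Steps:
V(a, f) = a + f² (V(a, f) = f² + a = a + f²)
-20 - 27*V(-5, √(-2 - 2)) = -20 - 27*(-5 + (√(-2 - 2))²) = -20 - 27*(-5 + (√(-4))²) = -20 - 27*(-5 + (2*I)²) = -20 - 27*(-5 - 4) = -20 - 27*(-9) = -20 + 243 = 223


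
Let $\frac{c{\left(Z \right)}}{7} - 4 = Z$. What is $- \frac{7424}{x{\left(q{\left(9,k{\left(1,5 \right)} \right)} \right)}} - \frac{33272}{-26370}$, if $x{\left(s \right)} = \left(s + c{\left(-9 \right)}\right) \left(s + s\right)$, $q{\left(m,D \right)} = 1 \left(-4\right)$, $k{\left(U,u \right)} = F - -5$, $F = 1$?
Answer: $- \frac{3862292}{171405} \approx -22.533$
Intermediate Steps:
$c{\left(Z \right)} = 28 + 7 Z$
$k{\left(U,u \right)} = 6$ ($k{\left(U,u \right)} = 1 - -5 = 1 + 5 = 6$)
$q{\left(m,D \right)} = -4$
$x{\left(s \right)} = 2 s \left(-35 + s\right)$ ($x{\left(s \right)} = \left(s + \left(28 + 7 \left(-9\right)\right)\right) \left(s + s\right) = \left(s + \left(28 - 63\right)\right) 2 s = \left(s - 35\right) 2 s = \left(-35 + s\right) 2 s = 2 s \left(-35 + s\right)$)
$- \frac{7424}{x{\left(q{\left(9,k{\left(1,5 \right)} \right)} \right)}} - \frac{33272}{-26370} = - \frac{7424}{2 \left(-4\right) \left(-35 - 4\right)} - \frac{33272}{-26370} = - \frac{7424}{2 \left(-4\right) \left(-39\right)} - - \frac{16636}{13185} = - \frac{7424}{312} + \frac{16636}{13185} = \left(-7424\right) \frac{1}{312} + \frac{16636}{13185} = - \frac{928}{39} + \frac{16636}{13185} = - \frac{3862292}{171405}$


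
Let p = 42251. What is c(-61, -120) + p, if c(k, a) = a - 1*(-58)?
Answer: 42189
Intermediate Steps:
c(k, a) = 58 + a (c(k, a) = a + 58 = 58 + a)
c(-61, -120) + p = (58 - 120) + 42251 = -62 + 42251 = 42189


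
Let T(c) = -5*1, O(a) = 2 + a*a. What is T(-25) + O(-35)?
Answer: 1222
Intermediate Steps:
O(a) = 2 + a²
T(c) = -5
T(-25) + O(-35) = -5 + (2 + (-35)²) = -5 + (2 + 1225) = -5 + 1227 = 1222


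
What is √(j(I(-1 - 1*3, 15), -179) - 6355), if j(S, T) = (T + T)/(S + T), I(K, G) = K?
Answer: I*√212757081/183 ≈ 79.706*I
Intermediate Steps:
j(S, T) = 2*T/(S + T) (j(S, T) = (2*T)/(S + T) = 2*T/(S + T))
√(j(I(-1 - 1*3, 15), -179) - 6355) = √(2*(-179)/((-1 - 1*3) - 179) - 6355) = √(2*(-179)/((-1 - 3) - 179) - 6355) = √(2*(-179)/(-4 - 179) - 6355) = √(2*(-179)/(-183) - 6355) = √(2*(-179)*(-1/183) - 6355) = √(358/183 - 6355) = √(-1162607/183) = I*√212757081/183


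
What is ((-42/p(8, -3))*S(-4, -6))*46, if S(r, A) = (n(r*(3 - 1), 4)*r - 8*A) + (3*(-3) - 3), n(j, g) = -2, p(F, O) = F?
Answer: -10626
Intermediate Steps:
S(r, A) = -12 - 8*A - 2*r (S(r, A) = (-2*r - 8*A) + (3*(-3) - 3) = (-8*A - 2*r) + (-9 - 3) = (-8*A - 2*r) - 12 = -12 - 8*A - 2*r)
((-42/p(8, -3))*S(-4, -6))*46 = ((-42/8)*(-12 - 8*(-6) - 2*(-4)))*46 = ((-42*1/8)*(-12 + 48 + 8))*46 = -21/4*44*46 = -231*46 = -10626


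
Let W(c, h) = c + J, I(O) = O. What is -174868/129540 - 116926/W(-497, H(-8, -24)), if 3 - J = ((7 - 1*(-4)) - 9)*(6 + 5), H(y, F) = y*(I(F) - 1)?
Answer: 209116141/928370 ≈ 225.25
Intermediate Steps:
H(y, F) = y*(-1 + F) (H(y, F) = y*(F - 1) = y*(-1 + F))
J = -19 (J = 3 - ((7 - 1*(-4)) - 9)*(6 + 5) = 3 - ((7 + 4) - 9)*11 = 3 - (11 - 9)*11 = 3 - 2*11 = 3 - 1*22 = 3 - 22 = -19)
W(c, h) = -19 + c (W(c, h) = c - 19 = -19 + c)
-174868/129540 - 116926/W(-497, H(-8, -24)) = -174868/129540 - 116926/(-19 - 497) = -174868*1/129540 - 116926/(-516) = -43717/32385 - 116926*(-1/516) = -43717/32385 + 58463/258 = 209116141/928370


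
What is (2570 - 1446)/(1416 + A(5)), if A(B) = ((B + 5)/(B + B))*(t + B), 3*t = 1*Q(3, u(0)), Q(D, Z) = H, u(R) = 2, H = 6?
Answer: 1124/1423 ≈ 0.78988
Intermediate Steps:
Q(D, Z) = 6
t = 2 (t = (1*6)/3 = (⅓)*6 = 2)
A(B) = (2 + B)*(5 + B)/(2*B) (A(B) = ((B + 5)/(B + B))*(2 + B) = ((5 + B)/((2*B)))*(2 + B) = ((5 + B)*(1/(2*B)))*(2 + B) = ((5 + B)/(2*B))*(2 + B) = (2 + B)*(5 + B)/(2*B))
(2570 - 1446)/(1416 + A(5)) = (2570 - 1446)/(1416 + (½)*(10 + 5*(7 + 5))/5) = 1124/(1416 + (½)*(⅕)*(10 + 5*12)) = 1124/(1416 + (½)*(⅕)*(10 + 60)) = 1124/(1416 + (½)*(⅕)*70) = 1124/(1416 + 7) = 1124/1423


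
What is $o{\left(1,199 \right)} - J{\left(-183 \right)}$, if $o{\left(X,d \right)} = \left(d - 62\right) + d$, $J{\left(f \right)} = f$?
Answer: $519$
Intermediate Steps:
$o{\left(X,d \right)} = -62 + 2 d$ ($o{\left(X,d \right)} = \left(-62 + d\right) + d = -62 + 2 d$)
$o{\left(1,199 \right)} - J{\left(-183 \right)} = \left(-62 + 2 \cdot 199\right) - -183 = \left(-62 + 398\right) + 183 = 336 + 183 = 519$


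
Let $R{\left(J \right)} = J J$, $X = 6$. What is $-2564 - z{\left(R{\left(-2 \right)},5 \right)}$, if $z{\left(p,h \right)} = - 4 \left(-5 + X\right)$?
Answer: $-2560$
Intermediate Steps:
$R{\left(J \right)} = J^{2}$
$z{\left(p,h \right)} = -4$ ($z{\left(p,h \right)} = - 4 \left(-5 + 6\right) = \left(-4\right) 1 = -4$)
$-2564 - z{\left(R{\left(-2 \right)},5 \right)} = -2564 - -4 = -2564 + 4 = -2560$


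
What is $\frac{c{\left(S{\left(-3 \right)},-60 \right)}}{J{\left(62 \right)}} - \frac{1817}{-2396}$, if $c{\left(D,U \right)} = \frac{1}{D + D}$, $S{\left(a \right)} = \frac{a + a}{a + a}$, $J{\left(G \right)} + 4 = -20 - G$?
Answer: $\frac{19383}{25757} \approx 0.75253$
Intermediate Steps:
$J{\left(G \right)} = -24 - G$ ($J{\left(G \right)} = -4 - \left(20 + G\right) = -24 - G$)
$S{\left(a \right)} = 1$ ($S{\left(a \right)} = \frac{2 a}{2 a} = 2 a \frac{1}{2 a} = 1$)
$c{\left(D,U \right)} = \frac{1}{2 D}$
$\frac{c{\left(S{\left(-3 \right)},-60 \right)}}{J{\left(62 \right)}} - \frac{1817}{-2396} = \frac{\frac{1}{2} \cdot 1^{-1}}{-24 - 62} - \frac{1817}{-2396} = \frac{\frac{1}{2} \cdot 1}{-24 - 62} - - \frac{1817}{2396} = \frac{1}{2 \left(-86\right)} + \frac{1817}{2396} = \frac{1}{2} \left(- \frac{1}{86}\right) + \frac{1817}{2396} = - \frac{1}{172} + \frac{1817}{2396} = \frac{19383}{25757}$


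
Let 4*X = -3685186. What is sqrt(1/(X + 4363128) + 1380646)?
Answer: 10*sqrt(654216570819872169)/6883663 ≈ 1175.0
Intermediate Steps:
X = -1842593/2 (X = (1/4)*(-3685186) = -1842593/2 ≈ -9.2130e+5)
sqrt(1/(X + 4363128) + 1380646) = sqrt(1/(-1842593/2 + 4363128) + 1380646) = sqrt(1/(6883663/2) + 1380646) = sqrt(2/6883663 + 1380646) = sqrt(9503901786300/6883663) = 10*sqrt(654216570819872169)/6883663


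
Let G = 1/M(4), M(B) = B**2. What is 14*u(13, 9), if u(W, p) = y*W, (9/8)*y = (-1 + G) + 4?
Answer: 4459/9 ≈ 495.44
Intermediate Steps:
G = 1/16 (G = 1/(4**2) = 1/16 ≈ 0.062500)
y = 49/18 (y = 8*((-1 + 1/16) + 4)/9 = 8*(-15/16 + 4)/9 = (8/9)*(49/16) = 49/18 ≈ 2.7222)
u(W, p) = 49*W/18
14*u(13, 9) = 14*((49/18)*13) = 14*(637/18) = 4459/9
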